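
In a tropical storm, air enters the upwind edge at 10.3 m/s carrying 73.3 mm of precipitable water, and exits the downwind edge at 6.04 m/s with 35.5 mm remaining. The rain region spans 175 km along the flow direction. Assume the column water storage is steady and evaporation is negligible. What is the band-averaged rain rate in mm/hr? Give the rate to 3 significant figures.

R ≈ 11.1 mm/hr

Column moisture flux per unit crosswind length is F = V × PW.
Inflow: F_in = 10.3 × 73.3 = 754.99 mm·m/s
Outflow: F_out = 6.04 × 35.5 = 214.42 mm·m/s
Steady-state rate R = (F_in − F_out)/L = (754.99 − 214.42) / 175000 m = 3.089e-03 mm/s.
R = 3.089e-03 × 3600 = 11.1 mm/hr.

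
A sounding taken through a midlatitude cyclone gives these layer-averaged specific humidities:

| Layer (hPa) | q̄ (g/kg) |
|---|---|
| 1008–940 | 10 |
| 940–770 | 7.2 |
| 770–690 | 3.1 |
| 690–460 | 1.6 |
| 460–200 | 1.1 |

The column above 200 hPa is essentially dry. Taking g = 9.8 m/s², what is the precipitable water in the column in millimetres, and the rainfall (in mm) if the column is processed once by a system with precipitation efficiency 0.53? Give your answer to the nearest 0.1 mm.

PW ≈ 28.6 mm; rainfall ≈ 15.2 mm

Precipitable water is the column-integrated vapour mass per unit area: PW = (1/g) Σ q̄ Δp, with q in kg/kg and Δp in Pa (1 kg/m² of water = 1 mm).
Layer 1008–940 hPa: Δp = 68 hPa = 6800 Pa, q̄ = 0.01 kg/kg → 0.01 × 6800 / 9.8 = 6.94 mm
Layer 940–770 hPa: Δp = 170 hPa = 17000 Pa, q̄ = 0.0072 kg/kg → 0.0072 × 17000 / 9.8 = 12.49 mm
Layer 770–690 hPa: Δp = 80 hPa = 8000 Pa, q̄ = 0.0031 kg/kg → 0.0031 × 8000 / 9.8 = 2.53 mm
Layer 690–460 hPa: Δp = 230 hPa = 23000 Pa, q̄ = 0.0016 kg/kg → 0.0016 × 23000 / 9.8 = 3.76 mm
Layer 460–200 hPa: Δp = 260 hPa = 26000 Pa, q̄ = 0.0011 kg/kg → 0.0011 × 26000 / 9.8 = 2.92 mm
PW = 6.94 + 12.49 + 2.53 + 3.76 + 2.92 = 28.64 ≈ 28.6 mm.
Rainfall = ε × PW = 0.53 × 28.6 = 15.2 mm.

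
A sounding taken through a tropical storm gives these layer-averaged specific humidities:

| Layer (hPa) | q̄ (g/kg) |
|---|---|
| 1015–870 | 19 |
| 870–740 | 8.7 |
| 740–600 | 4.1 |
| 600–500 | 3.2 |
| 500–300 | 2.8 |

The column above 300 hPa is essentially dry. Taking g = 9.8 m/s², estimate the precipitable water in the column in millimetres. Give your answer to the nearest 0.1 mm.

PW ≈ 54.5 mm

Precipitable water is the column-integrated vapour mass per unit area: PW = (1/g) Σ q̄ Δp, with q in kg/kg and Δp in Pa (1 kg/m² of water = 1 mm).
Layer 1015–870 hPa: Δp = 145 hPa = 14500 Pa, q̄ = 0.019 kg/kg → 0.019 × 14500 / 9.8 = 28.11 mm
Layer 870–740 hPa: Δp = 130 hPa = 13000 Pa, q̄ = 0.0087 kg/kg → 0.0087 × 13000 / 9.8 = 11.54 mm
Layer 740–600 hPa: Δp = 140 hPa = 14000 Pa, q̄ = 0.0041 kg/kg → 0.0041 × 14000 / 9.8 = 5.86 mm
Layer 600–500 hPa: Δp = 100 hPa = 10000 Pa, q̄ = 0.0032 kg/kg → 0.0032 × 10000 / 9.8 = 3.27 mm
Layer 500–300 hPa: Δp = 200 hPa = 20000 Pa, q̄ = 0.0028 kg/kg → 0.0028 × 20000 / 9.8 = 5.71 mm
PW = 28.11 + 11.54 + 5.86 + 3.27 + 5.71 = 54.49 ≈ 54.5 mm.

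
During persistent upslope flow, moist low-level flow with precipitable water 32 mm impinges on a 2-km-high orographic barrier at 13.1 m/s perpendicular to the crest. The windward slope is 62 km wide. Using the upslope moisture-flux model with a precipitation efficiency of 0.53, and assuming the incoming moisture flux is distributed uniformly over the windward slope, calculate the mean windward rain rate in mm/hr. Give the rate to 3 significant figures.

R ≈ 12.9 mm/hr

Incoming column moisture flux per unit ridge length: F = V × PW = 13.1 × 32 = 419.2 mm·m/s.
Spread over the 62 km slope with efficiency ε = 0.53: R = ε·F/W = 0.53 × 419.2 / 62000 m = 3.583e-03 mm/s.
R = 3.583e-03 × 3600 = 12.9 mm/hr.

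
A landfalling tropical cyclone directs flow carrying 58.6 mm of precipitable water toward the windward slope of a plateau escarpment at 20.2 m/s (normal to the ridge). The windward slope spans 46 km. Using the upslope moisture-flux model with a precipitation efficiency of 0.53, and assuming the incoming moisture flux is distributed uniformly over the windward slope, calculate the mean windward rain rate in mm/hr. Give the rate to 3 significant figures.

R ≈ 49.1 mm/hr

Incoming column moisture flux per unit ridge length: F = V × PW = 20.2 × 58.6 = 1183.72 mm·m/s.
Spread over the 46 km slope with efficiency ε = 0.53: R = ε·F/W = 0.53 × 1183.72 / 46000 m = 1.364e-02 mm/s.
R = 1.364e-02 × 3600 = 49.1 mm/hr.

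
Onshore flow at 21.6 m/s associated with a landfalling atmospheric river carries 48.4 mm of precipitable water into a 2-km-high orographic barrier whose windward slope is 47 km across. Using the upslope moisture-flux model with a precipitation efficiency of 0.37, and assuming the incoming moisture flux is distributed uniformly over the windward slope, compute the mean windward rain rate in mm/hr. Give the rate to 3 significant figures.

Incoming column moisture flux per unit ridge length: F = V × PW = 21.6 × 48.4 = 1045.44 mm·m/s.
Spread over the 47 km slope with efficiency ε = 0.37: R = ε·F/W = 0.37 × 1045.44 / 47000 m = 8.230e-03 mm/s.
R = 8.230e-03 × 3600 = 29.6 mm/hr.

R ≈ 29.6 mm/hr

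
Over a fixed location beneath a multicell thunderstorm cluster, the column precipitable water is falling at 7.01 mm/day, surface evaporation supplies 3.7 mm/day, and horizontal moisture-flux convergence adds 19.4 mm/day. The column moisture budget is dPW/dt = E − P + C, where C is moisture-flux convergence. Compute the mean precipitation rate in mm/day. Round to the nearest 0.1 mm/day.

dPW/dt = -7.01 mm/day.
P = E + C − dPW/dt = 3.7 + (19.4) − (-7.01) = 30.1 mm/day.

P ≈ 30.1 mm/day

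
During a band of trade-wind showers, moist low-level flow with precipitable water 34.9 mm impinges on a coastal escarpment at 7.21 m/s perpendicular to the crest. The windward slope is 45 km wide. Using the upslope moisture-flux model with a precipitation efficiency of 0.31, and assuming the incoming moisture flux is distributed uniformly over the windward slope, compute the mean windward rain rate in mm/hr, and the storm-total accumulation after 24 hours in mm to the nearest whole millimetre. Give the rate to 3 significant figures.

Incoming column moisture flux per unit ridge length: F = V × PW = 7.21 × 34.9 = 251.629 mm·m/s.
Spread over the 45 km slope with efficiency ε = 0.31: R = ε·F/W = 0.31 × 251.629 / 45000 m = 1.733e-03 mm/s.
R = 1.733e-03 × 3600 = 6.24 mm/hr.
Over 24 h: total = 6.24 × 24 = 149.76 ≈ 150 mm.

R ≈ 6.24 mm/hr; total ≈ 150 mm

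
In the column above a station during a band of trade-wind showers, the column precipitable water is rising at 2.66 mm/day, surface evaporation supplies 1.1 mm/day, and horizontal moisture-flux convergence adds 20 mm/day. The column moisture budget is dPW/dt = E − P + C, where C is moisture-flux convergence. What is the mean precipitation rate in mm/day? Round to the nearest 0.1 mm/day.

dPW/dt = +2.66 mm/day.
P = E + C − dPW/dt = 1.1 + (20) − (+2.66) = 18.4 mm/day.

P ≈ 18.4 mm/day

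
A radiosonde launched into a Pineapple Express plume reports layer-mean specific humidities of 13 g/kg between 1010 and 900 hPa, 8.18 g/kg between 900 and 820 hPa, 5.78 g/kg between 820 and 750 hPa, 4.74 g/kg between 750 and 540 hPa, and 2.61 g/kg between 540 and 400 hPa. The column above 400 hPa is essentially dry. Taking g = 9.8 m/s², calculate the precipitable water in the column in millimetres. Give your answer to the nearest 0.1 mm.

PW ≈ 39.3 mm

Precipitable water is the column-integrated vapour mass per unit area: PW = (1/g) Σ q̄ Δp, with q in kg/kg and Δp in Pa (1 kg/m² of water = 1 mm).
Layer 1010–900 hPa: Δp = 110 hPa = 11000 Pa, q̄ = 0.013 kg/kg → 0.013 × 11000 / 9.8 = 14.59 mm
Layer 900–820 hPa: Δp = 80 hPa = 8000 Pa, q̄ = 0.00818 kg/kg → 0.00818 × 8000 / 9.8 = 6.68 mm
Layer 820–750 hPa: Δp = 70 hPa = 7000 Pa, q̄ = 0.00578 kg/kg → 0.00578 × 7000 / 9.8 = 4.13 mm
Layer 750–540 hPa: Δp = 210 hPa = 21000 Pa, q̄ = 0.00474 kg/kg → 0.00474 × 21000 / 9.8 = 10.16 mm
Layer 540–400 hPa: Δp = 140 hPa = 14000 Pa, q̄ = 0.00261 kg/kg → 0.00261 × 14000 / 9.8 = 3.73 mm
PW = 14.59 + 6.68 + 4.13 + 10.16 + 3.73 = 39.29 ≈ 39.3 mm.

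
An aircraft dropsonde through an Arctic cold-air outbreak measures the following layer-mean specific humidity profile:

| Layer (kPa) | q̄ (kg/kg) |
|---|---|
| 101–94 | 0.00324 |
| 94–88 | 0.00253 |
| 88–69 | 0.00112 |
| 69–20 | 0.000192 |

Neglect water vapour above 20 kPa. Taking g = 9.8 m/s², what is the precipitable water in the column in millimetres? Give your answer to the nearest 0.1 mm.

PW ≈ 7.0 mm

Precipitable water is the column-integrated vapour mass per unit area: PW = (1/g) Σ q̄ Δp, with q in kg/kg and Δp in Pa (1 kg/m² of water = 1 mm).
Layer 101–94 kPa: Δp = 70 hPa = 7000 Pa, q̄ = 0.00324 kg/kg → 0.00324 × 7000 / 9.8 = 2.31 mm
Layer 94–88 kPa: Δp = 60 hPa = 6000 Pa, q̄ = 0.00253 kg/kg → 0.00253 × 6000 / 9.8 = 1.55 mm
Layer 88–69 kPa: Δp = 190 hPa = 19000 Pa, q̄ = 0.00112 kg/kg → 0.00112 × 19000 / 9.8 = 2.17 mm
Layer 69–20 kPa: Δp = 490 hPa = 49000 Pa, q̄ = 0.000192 kg/kg → 0.000192 × 49000 / 9.8 = 0.96 mm
PW = 2.31 + 1.55 + 2.17 + 0.96 = 6.99 ≈ 7.0 mm.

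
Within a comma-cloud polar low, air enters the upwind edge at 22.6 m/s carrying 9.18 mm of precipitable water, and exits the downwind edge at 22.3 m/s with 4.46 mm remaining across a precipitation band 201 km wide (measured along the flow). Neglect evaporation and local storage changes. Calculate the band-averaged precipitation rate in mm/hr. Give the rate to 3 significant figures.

R ≈ 1.93 mm/hr

Column moisture flux per unit crosswind length is F = V × PW.
Inflow: F_in = 22.6 × 9.18 = 207.468 mm·m/s
Outflow: F_out = 22.3 × 4.46 = 99.458 mm·m/s
Steady-state rate R = (F_in − F_out)/L = (207.468 − 99.458) / 201000 m = 5.374e-04 mm/s.
R = 5.374e-04 × 3600 = 1.93 mm/hr.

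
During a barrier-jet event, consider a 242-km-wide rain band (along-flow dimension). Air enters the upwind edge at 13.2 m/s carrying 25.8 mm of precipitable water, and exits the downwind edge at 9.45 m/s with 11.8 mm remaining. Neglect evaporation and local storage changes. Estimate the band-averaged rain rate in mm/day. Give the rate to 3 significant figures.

R ≈ 81.8 mm/day

Column moisture flux per unit crosswind length is F = V × PW.
Inflow: F_in = 13.2 × 25.8 = 340.56 mm·m/s
Outflow: F_out = 9.45 × 11.8 = 111.51 mm·m/s
Steady-state rate R = (F_in − F_out)/L = (340.56 − 111.51) / 242000 m = 9.465e-04 mm/s.
R = 9.465e-04 × 3600 × 24 = 81.8 mm/day.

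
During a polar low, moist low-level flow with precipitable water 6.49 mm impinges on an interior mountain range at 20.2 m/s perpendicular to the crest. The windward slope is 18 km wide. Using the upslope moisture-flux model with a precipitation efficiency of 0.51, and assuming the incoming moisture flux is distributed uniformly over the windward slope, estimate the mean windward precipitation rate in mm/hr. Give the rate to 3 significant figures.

R ≈ 13.4 mm/hr

Incoming column moisture flux per unit ridge length: F = V × PW = 20.2 × 6.49 = 131.098 mm·m/s.
Spread over the 18 km slope with efficiency ε = 0.51: R = ε·F/W = 0.51 × 131.098 / 18000 m = 3.714e-03 mm/s.
R = 3.714e-03 × 3600 = 13.4 mm/hr.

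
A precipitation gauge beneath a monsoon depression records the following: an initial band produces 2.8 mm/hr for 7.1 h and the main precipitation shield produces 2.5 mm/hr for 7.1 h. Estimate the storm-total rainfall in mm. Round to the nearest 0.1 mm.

Total = Σ Rᵢ Δtᵢ = 2.8 × 7.1 + 2.5 × 7.1
      = 19.88 + 17.75 = 37.6 mm.

total ≈ 37.6 mm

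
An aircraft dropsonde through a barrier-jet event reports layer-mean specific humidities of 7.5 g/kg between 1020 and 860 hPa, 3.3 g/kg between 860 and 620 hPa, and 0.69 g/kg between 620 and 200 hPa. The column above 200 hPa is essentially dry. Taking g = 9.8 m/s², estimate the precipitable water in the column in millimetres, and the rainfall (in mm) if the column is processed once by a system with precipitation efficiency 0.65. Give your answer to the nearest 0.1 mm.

PW ≈ 23.3 mm; rainfall ≈ 15.1 mm

Precipitable water is the column-integrated vapour mass per unit area: PW = (1/g) Σ q̄ Δp, with q in kg/kg and Δp in Pa (1 kg/m² of water = 1 mm).
Layer 1020–860 hPa: Δp = 160 hPa = 16000 Pa, q̄ = 0.0075 kg/kg → 0.0075 × 16000 / 9.8 = 12.24 mm
Layer 860–620 hPa: Δp = 240 hPa = 24000 Pa, q̄ = 0.0033 kg/kg → 0.0033 × 24000 / 9.8 = 8.08 mm
Layer 620–200 hPa: Δp = 420 hPa = 42000 Pa, q̄ = 0.00069 kg/kg → 0.00069 × 42000 / 9.8 = 2.96 mm
PW = 12.24 + 8.08 + 2.96 = 23.28 ≈ 23.3 mm.
Rainfall = ε × PW = 0.65 × 23.3 = 15.1 mm.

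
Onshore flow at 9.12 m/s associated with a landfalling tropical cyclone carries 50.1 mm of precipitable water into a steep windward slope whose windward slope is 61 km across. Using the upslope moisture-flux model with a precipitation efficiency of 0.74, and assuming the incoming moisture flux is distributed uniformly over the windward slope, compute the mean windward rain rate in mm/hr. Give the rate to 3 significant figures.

Incoming column moisture flux per unit ridge length: F = V × PW = 9.12 × 50.1 = 456.912 mm·m/s.
Spread over the 61 km slope with efficiency ε = 0.74: R = ε·F/W = 0.74 × 456.912 / 61000 m = 5.543e-03 mm/s.
R = 5.543e-03 × 3600 = 20.0 mm/hr.

R ≈ 20.0 mm/hr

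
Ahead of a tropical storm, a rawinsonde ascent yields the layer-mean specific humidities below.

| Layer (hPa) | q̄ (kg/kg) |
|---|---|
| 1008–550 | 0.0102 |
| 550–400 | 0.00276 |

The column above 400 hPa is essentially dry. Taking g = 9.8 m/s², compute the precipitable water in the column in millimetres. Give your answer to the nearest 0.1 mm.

Precipitable water is the column-integrated vapour mass per unit area: PW = (1/g) Σ q̄ Δp, with q in kg/kg and Δp in Pa (1 kg/m² of water = 1 mm).
Layer 1008–550 hPa: Δp = 458 hPa = 45800 Pa, q̄ = 0.0102 kg/kg → 0.0102 × 45800 / 9.8 = 47.67 mm
Layer 550–400 hPa: Δp = 150 hPa = 15000 Pa, q̄ = 0.00276 kg/kg → 0.00276 × 15000 / 9.8 = 4.22 mm
PW = 47.67 + 4.22 = 51.89 ≈ 51.9 mm.

PW ≈ 51.9 mm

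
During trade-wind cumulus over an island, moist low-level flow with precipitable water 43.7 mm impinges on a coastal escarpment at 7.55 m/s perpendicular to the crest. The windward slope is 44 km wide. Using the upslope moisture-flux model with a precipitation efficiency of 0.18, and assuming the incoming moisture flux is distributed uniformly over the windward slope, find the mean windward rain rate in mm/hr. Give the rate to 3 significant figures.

R ≈ 4.86 mm/hr

Incoming column moisture flux per unit ridge length: F = V × PW = 7.55 × 43.7 = 329.935 mm·m/s.
Spread over the 44 km slope with efficiency ε = 0.18: R = ε·F/W = 0.18 × 329.935 / 44000 m = 1.350e-03 mm/s.
R = 1.350e-03 × 3600 = 4.86 mm/hr.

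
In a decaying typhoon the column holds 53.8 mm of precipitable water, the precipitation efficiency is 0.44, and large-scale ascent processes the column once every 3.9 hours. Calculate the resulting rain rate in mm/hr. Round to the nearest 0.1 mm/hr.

Each overturning extracts ε × PW = 0.44 × 53.8 = 23.672 mm.
Rate = ε·PW / τ = 23.672 / 3.9 h = 6.1 mm/hr.

R ≈ 6.1 mm/hr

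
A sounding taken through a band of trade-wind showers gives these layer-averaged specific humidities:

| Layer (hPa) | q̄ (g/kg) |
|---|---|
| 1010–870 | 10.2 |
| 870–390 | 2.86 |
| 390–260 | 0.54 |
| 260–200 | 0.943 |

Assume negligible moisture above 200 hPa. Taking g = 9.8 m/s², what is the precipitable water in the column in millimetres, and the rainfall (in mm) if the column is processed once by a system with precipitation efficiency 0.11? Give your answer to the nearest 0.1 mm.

PW ≈ 29.9 mm; rainfall ≈ 3.3 mm

Precipitable water is the column-integrated vapour mass per unit area: PW = (1/g) Σ q̄ Δp, with q in kg/kg and Δp in Pa (1 kg/m² of water = 1 mm).
Layer 1010–870 hPa: Δp = 140 hPa = 14000 Pa, q̄ = 0.0102 kg/kg → 0.0102 × 14000 / 9.8 = 14.57 mm
Layer 870–390 hPa: Δp = 480 hPa = 48000 Pa, q̄ = 0.00286 kg/kg → 0.00286 × 48000 / 9.8 = 14.01 mm
Layer 390–260 hPa: Δp = 130 hPa = 13000 Pa, q̄ = 0.00054 kg/kg → 0.00054 × 13000 / 9.8 = 0.72 mm
Layer 260–200 hPa: Δp = 60 hPa = 6000 Pa, q̄ = 0.000943 kg/kg → 0.000943 × 6000 / 9.8 = 0.58 mm
PW = 14.57 + 14.01 + 0.72 + 0.58 = 29.88 ≈ 29.9 mm.
Rainfall = ε × PW = 0.11 × 29.9 = 3.3 mm.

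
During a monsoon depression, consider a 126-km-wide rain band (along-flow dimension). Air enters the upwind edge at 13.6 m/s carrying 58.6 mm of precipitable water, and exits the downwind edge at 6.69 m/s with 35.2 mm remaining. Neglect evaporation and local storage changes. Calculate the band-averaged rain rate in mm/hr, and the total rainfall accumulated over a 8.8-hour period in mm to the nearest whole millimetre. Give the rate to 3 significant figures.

R ≈ 16.0 mm/hr; total ≈ 141 mm

Column moisture flux per unit crosswind length is F = V × PW.
Inflow: F_in = 13.6 × 58.6 = 796.96 mm·m/s
Outflow: F_out = 6.69 × 35.2 = 235.488 mm·m/s
Steady-state rate R = (F_in − F_out)/L = (796.96 − 235.488) / 126000 m = 4.456e-03 mm/s.
R = 4.456e-03 × 3600 = 16.0 mm/hr.
Over 8.8 h: total = 16.0 × 8.8 = 140.8 ≈ 141 mm.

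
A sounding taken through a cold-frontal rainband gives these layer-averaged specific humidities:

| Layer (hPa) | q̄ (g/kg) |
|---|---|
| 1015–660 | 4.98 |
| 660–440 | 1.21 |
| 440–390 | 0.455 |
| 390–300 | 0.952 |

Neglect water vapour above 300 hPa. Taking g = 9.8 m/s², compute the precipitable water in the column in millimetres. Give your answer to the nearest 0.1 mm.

Precipitable water is the column-integrated vapour mass per unit area: PW = (1/g) Σ q̄ Δp, with q in kg/kg and Δp in Pa (1 kg/m² of water = 1 mm).
Layer 1015–660 hPa: Δp = 355 hPa = 35500 Pa, q̄ = 0.00498 kg/kg → 0.00498 × 35500 / 9.8 = 18.04 mm
Layer 660–440 hPa: Δp = 220 hPa = 22000 Pa, q̄ = 0.00121 kg/kg → 0.00121 × 22000 / 9.8 = 2.72 mm
Layer 440–390 hPa: Δp = 50 hPa = 5000 Pa, q̄ = 0.000455 kg/kg → 0.000455 × 5000 / 9.8 = 0.23 mm
Layer 390–300 hPa: Δp = 90 hPa = 9000 Pa, q̄ = 0.000952 kg/kg → 0.000952 × 9000 / 9.8 = 0.87 mm
PW = 18.04 + 2.72 + 0.23 + 0.87 = 21.86 ≈ 21.9 mm.

PW ≈ 21.9 mm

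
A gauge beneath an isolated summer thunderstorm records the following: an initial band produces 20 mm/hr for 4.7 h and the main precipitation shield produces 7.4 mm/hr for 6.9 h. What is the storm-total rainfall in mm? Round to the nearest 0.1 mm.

total ≈ 145.1 mm

Total = Σ Rᵢ Δtᵢ = 20 × 4.7 + 7.4 × 6.9
      = 94 + 51.06 = 145.1 mm.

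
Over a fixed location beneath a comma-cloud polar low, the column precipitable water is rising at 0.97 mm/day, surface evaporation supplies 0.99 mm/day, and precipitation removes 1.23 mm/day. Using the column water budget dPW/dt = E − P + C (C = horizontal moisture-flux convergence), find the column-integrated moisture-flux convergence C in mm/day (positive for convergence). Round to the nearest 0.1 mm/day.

C ≈ 1.2 mm/day

dPW/dt = +0.97 mm/day.
C = dPW/dt − E + P = (+0.97) − 0.99 + 1.23 = 1.2 mm/day.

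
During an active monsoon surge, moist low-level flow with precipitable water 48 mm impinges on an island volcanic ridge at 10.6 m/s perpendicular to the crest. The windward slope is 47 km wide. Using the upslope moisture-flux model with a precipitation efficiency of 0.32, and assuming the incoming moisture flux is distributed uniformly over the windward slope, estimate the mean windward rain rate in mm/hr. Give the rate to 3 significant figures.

R ≈ 12.5 mm/hr

Incoming column moisture flux per unit ridge length: F = V × PW = 10.6 × 48 = 508.8 mm·m/s.
Spread over the 47 km slope with efficiency ε = 0.32: R = ε·F/W = 0.32 × 508.8 / 47000 m = 3.464e-03 mm/s.
R = 3.464e-03 × 3600 = 12.5 mm/hr.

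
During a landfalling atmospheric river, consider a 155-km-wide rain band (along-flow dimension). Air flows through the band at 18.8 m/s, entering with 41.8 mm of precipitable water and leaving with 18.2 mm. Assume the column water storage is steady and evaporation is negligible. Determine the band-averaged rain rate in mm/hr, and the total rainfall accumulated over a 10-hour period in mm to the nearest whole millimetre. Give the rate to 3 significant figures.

Column moisture flux per unit crosswind length is F = V × PW.
Inflow: F_in = 18.8 × 41.8 = 785.84 mm·m/s
Outflow: F_out = 18.8 × 18.2 = 342.16 mm·m/s
Steady-state rate R = (F_in − F_out)/L = (785.84 − 342.16) / 155000 m = 2.862e-03 mm/s.
R = 2.862e-03 × 3600 = 10.3 mm/hr.
Over 10 h: total = 10.3 × 10 = 103 mm.

R ≈ 10.3 mm/hr; total ≈ 103 mm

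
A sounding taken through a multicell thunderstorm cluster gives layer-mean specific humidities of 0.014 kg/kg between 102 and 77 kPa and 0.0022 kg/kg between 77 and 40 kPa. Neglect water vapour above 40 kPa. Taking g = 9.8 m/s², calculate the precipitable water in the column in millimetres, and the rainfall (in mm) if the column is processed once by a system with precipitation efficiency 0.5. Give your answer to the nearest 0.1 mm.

PW ≈ 44.0 mm; rainfall ≈ 22.0 mm

Precipitable water is the column-integrated vapour mass per unit area: PW = (1/g) Σ q̄ Δp, with q in kg/kg and Δp in Pa (1 kg/m² of water = 1 mm).
Layer 102–77 kPa: Δp = 250 hPa = 25000 Pa, q̄ = 0.014 kg/kg → 0.014 × 25000 / 9.8 = 35.71 mm
Layer 77–40 kPa: Δp = 370 hPa = 37000 Pa, q̄ = 0.0022 kg/kg → 0.0022 × 37000 / 9.8 = 8.31 mm
PW = 35.71 + 8.31 = 44.02 ≈ 44.0 mm.
Rainfall = ε × PW = 0.5 × 44.0 = 22.0 mm.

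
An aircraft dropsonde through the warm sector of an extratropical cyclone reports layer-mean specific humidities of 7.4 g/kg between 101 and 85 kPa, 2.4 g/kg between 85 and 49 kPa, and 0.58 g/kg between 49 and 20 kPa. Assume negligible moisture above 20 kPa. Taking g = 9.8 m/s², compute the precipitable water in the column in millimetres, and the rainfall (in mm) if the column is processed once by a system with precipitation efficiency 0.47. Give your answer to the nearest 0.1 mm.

PW ≈ 22.6 mm; rainfall ≈ 10.6 mm

Precipitable water is the column-integrated vapour mass per unit area: PW = (1/g) Σ q̄ Δp, with q in kg/kg and Δp in Pa (1 kg/m² of water = 1 mm).
Layer 101–85 kPa: Δp = 160 hPa = 16000 Pa, q̄ = 0.0074 kg/kg → 0.0074 × 16000 / 9.8 = 12.08 mm
Layer 85–49 kPa: Δp = 360 hPa = 36000 Pa, q̄ = 0.0024 kg/kg → 0.0024 × 36000 / 9.8 = 8.82 mm
Layer 49–20 kPa: Δp = 290 hPa = 29000 Pa, q̄ = 0.00058 kg/kg → 0.00058 × 29000 / 9.8 = 1.72 mm
PW = 12.08 + 8.82 + 1.72 = 22.62 ≈ 22.6 mm.
Rainfall = ε × PW = 0.47 × 22.6 = 10.6 mm.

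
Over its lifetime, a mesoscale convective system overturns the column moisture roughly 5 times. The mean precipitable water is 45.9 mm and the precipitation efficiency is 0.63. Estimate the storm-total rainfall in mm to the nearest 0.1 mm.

rainfall ≈ 144.6 mm

Each cycle deposits ε × PW = 0.63 × 45.9 = 28.917 mm.
Over 5 cycles: 5 × 28.917 = 144.6 mm.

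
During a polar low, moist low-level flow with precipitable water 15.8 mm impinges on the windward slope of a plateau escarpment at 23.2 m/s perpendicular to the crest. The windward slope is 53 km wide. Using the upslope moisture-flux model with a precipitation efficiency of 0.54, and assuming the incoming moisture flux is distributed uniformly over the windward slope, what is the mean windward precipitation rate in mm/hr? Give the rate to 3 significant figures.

Incoming column moisture flux per unit ridge length: F = V × PW = 23.2 × 15.8 = 366.56 mm·m/s.
Spread over the 53 km slope with efficiency ε = 0.54: R = ε·F/W = 0.54 × 366.56 / 53000 m = 3.735e-03 mm/s.
R = 3.735e-03 × 3600 = 13.4 mm/hr.

R ≈ 13.4 mm/hr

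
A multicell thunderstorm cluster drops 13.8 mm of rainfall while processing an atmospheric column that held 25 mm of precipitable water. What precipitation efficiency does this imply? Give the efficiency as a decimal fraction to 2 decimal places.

ε = rainfall / PW = 13.8 / 25 = 0.55.

ε ≈ 0.55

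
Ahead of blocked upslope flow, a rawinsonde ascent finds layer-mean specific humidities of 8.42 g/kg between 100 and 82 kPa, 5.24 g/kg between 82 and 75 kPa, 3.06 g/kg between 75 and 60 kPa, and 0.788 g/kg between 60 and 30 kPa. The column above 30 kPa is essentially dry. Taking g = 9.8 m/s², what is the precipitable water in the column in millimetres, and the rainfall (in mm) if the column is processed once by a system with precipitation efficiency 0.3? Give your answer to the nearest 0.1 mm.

Precipitable water is the column-integrated vapour mass per unit area: PW = (1/g) Σ q̄ Δp, with q in kg/kg and Δp in Pa (1 kg/m² of water = 1 mm).
Layer 100–82 kPa: Δp = 180 hPa = 18000 Pa, q̄ = 0.00842 kg/kg → 0.00842 × 18000 / 9.8 = 15.47 mm
Layer 82–75 kPa: Δp = 70 hPa = 7000 Pa, q̄ = 0.00524 kg/kg → 0.00524 × 7000 / 9.8 = 3.74 mm
Layer 75–60 kPa: Δp = 150 hPa = 15000 Pa, q̄ = 0.00306 kg/kg → 0.00306 × 15000 / 9.8 = 4.68 mm
Layer 60–30 kPa: Δp = 300 hPa = 30000 Pa, q̄ = 0.000788 kg/kg → 0.000788 × 30000 / 9.8 = 2.41 mm
PW = 15.47 + 3.74 + 4.68 + 2.41 = 26.30 ≈ 26.3 mm.
Rainfall = ε × PW = 0.3 × 26.3 = 7.9 mm.

PW ≈ 26.3 mm; rainfall ≈ 7.9 mm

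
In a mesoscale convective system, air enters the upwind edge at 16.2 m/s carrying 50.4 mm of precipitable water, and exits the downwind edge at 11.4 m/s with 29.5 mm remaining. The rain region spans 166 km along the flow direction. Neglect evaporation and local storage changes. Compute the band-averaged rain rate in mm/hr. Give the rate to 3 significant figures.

R ≈ 10.4 mm/hr

Column moisture flux per unit crosswind length is F = V × PW.
Inflow: F_in = 16.2 × 50.4 = 816.48 mm·m/s
Outflow: F_out = 11.4 × 29.5 = 336.3 mm·m/s
Steady-state rate R = (F_in − F_out)/L = (816.48 − 336.3) / 166000 m = 2.893e-03 mm/s.
R = 2.893e-03 × 3600 = 10.4 mm/hr.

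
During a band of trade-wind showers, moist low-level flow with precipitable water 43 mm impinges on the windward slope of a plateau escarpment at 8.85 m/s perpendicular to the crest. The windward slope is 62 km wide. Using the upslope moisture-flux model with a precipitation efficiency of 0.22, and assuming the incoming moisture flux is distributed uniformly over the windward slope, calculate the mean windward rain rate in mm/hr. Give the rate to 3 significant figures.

Incoming column moisture flux per unit ridge length: F = V × PW = 8.85 × 43 = 380.55 mm·m/s.
Spread over the 62 km slope with efficiency ε = 0.22: R = ε·F/W = 0.22 × 380.55 / 62000 m = 1.350e-03 mm/s.
R = 1.350e-03 × 3600 = 4.86 mm/hr.

R ≈ 4.86 mm/hr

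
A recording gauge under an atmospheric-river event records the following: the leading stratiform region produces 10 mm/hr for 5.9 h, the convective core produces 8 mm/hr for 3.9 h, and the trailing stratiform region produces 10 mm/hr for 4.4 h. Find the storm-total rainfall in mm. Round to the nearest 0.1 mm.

total ≈ 134.2 mm

Total = Σ Rᵢ Δtᵢ = 10 × 5.9 + 8 × 3.9 + 10 × 4.4
      = 59 + 31.2 + 44 = 134.2 mm.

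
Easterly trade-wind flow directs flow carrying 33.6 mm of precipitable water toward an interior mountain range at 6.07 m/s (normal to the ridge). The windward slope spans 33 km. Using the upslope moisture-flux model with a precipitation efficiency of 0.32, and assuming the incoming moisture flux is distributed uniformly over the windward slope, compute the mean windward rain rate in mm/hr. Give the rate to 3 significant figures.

Incoming column moisture flux per unit ridge length: F = V × PW = 6.07 × 33.6 = 203.952 mm·m/s.
Spread over the 33 km slope with efficiency ε = 0.32: R = ε·F/W = 0.32 × 203.952 / 33000 m = 1.978e-03 mm/s.
R = 1.978e-03 × 3600 = 7.12 mm/hr.

R ≈ 7.12 mm/hr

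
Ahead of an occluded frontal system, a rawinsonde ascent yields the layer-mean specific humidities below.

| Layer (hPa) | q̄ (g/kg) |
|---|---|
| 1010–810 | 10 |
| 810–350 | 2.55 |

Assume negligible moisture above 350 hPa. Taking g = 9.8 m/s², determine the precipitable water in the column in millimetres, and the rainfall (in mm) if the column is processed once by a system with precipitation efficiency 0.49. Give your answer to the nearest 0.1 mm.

Precipitable water is the column-integrated vapour mass per unit area: PW = (1/g) Σ q̄ Δp, with q in kg/kg and Δp in Pa (1 kg/m² of water = 1 mm).
Layer 1010–810 hPa: Δp = 200 hPa = 20000 Pa, q̄ = 0.01 kg/kg → 0.01 × 20000 / 9.8 = 20.41 mm
Layer 810–350 hPa: Δp = 460 hPa = 46000 Pa, q̄ = 0.00255 kg/kg → 0.00255 × 46000 / 9.8 = 11.97 mm
PW = 20.41 + 11.97 = 32.38 ≈ 32.4 mm.
Rainfall = ε × PW = 0.49 × 32.4 = 15.9 mm.

PW ≈ 32.4 mm; rainfall ≈ 15.9 mm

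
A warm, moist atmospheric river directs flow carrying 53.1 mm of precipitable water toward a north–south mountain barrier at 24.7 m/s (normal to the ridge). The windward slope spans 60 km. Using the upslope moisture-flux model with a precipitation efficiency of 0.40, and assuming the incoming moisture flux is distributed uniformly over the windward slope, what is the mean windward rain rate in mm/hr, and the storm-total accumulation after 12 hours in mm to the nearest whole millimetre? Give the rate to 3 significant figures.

R ≈ 31.5 mm/hr; total ≈ 378 mm

Incoming column moisture flux per unit ridge length: F = V × PW = 24.7 × 53.1 = 1311.57 mm·m/s.
Spread over the 60 km slope with efficiency ε = 0.40: R = ε·F/W = 0.40 × 1311.57 / 60000 m = 8.744e-03 mm/s.
R = 8.744e-03 × 3600 = 31.5 mm/hr.
Over 12 h: total = 31.5 × 12 = 378 mm.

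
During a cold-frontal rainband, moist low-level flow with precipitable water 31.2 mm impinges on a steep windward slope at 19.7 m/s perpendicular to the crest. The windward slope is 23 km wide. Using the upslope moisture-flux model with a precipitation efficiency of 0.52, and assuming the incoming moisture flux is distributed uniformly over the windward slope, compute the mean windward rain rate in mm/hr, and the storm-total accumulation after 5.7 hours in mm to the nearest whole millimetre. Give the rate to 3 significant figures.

R ≈ 50.0 mm/hr; total ≈ 285 mm

Incoming column moisture flux per unit ridge length: F = V × PW = 19.7 × 31.2 = 614.64 mm·m/s.
Spread over the 23 km slope with efficiency ε = 0.52: R = ε·F/W = 0.52 × 614.64 / 23000 m = 1.390e-02 mm/s.
R = 1.390e-02 × 3600 = 50.0 mm/hr.
Over 5.7 h: total = 50.0 × 5.7 = 285 mm.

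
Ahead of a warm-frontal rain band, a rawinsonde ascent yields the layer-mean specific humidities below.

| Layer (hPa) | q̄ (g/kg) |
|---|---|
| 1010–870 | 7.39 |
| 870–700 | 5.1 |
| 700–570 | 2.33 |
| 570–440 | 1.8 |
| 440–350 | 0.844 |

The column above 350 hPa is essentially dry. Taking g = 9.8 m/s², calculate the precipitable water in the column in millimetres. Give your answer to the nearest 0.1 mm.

PW ≈ 25.7 mm

Precipitable water is the column-integrated vapour mass per unit area: PW = (1/g) Σ q̄ Δp, with q in kg/kg and Δp in Pa (1 kg/m² of water = 1 mm).
Layer 1010–870 hPa: Δp = 140 hPa = 14000 Pa, q̄ = 0.00739 kg/kg → 0.00739 × 14000 / 9.8 = 10.56 mm
Layer 870–700 hPa: Δp = 170 hPa = 17000 Pa, q̄ = 0.0051 kg/kg → 0.0051 × 17000 / 9.8 = 8.85 mm
Layer 700–570 hPa: Δp = 130 hPa = 13000 Pa, q̄ = 0.00233 kg/kg → 0.00233 × 13000 / 9.8 = 3.09 mm
Layer 570–440 hPa: Δp = 130 hPa = 13000 Pa, q̄ = 0.0018 kg/kg → 0.0018 × 13000 / 9.8 = 2.39 mm
Layer 440–350 hPa: Δp = 90 hPa = 9000 Pa, q̄ = 0.000844 kg/kg → 0.000844 × 9000 / 9.8 = 0.78 mm
PW = 10.56 + 8.85 + 3.09 + 2.39 + 0.78 = 25.67 ≈ 25.7 mm.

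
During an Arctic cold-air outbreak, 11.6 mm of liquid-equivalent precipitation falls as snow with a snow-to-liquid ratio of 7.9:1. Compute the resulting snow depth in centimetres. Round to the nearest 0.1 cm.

Snow depth = liquid × ratio = 11.6 mm × 7.9 = 91.64 mm = 9.2 cm.

snow depth ≈ 9.2 cm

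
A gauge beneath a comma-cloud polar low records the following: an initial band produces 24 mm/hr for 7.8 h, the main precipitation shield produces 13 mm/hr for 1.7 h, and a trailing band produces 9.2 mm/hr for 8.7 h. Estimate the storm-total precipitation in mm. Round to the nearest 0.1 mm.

Total = Σ Rᵢ Δtᵢ = 24 × 7.8 + 13 × 1.7 + 9.2 × 8.7
      = 187.2 + 22.1 + 80.04 = 289.3 mm.

total ≈ 289.3 mm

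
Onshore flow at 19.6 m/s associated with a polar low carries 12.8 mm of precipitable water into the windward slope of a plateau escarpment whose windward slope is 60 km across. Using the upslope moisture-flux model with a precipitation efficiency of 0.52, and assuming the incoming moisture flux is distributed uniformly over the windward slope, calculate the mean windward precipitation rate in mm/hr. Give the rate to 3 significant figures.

Incoming column moisture flux per unit ridge length: F = V × PW = 19.6 × 12.8 = 250.88 mm·m/s.
Spread over the 60 km slope with efficiency ε = 0.52: R = ε·F/W = 0.52 × 250.88 / 60000 m = 2.174e-03 mm/s.
R = 2.174e-03 × 3600 = 7.83 mm/hr.

R ≈ 7.83 mm/hr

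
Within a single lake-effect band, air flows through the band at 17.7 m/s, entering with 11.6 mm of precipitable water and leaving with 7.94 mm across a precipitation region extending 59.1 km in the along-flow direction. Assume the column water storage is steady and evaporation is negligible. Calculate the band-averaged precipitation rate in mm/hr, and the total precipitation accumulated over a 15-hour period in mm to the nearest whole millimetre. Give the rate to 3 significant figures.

Column moisture flux per unit crosswind length is F = V × PW.
Inflow: F_in = 17.7 × 11.6 = 205.32 mm·m/s
Outflow: F_out = 17.7 × 7.94 = 140.538 mm·m/s
Steady-state rate R = (F_in − F_out)/L = (205.32 − 140.538) / 59100 m = 1.096e-03 mm/s.
R = 1.096e-03 × 3600 = 3.95 mm/hr.
Over 15 h: total = 3.95 × 15 = 59.25 ≈ 59 mm.

R ≈ 3.95 mm/hr; total ≈ 59 mm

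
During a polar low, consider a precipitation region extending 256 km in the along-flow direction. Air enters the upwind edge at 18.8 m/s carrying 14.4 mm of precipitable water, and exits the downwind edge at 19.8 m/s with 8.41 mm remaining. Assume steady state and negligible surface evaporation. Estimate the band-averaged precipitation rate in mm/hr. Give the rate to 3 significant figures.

Column moisture flux per unit crosswind length is F = V × PW.
Inflow: F_in = 18.8 × 14.4 = 270.72 mm·m/s
Outflow: F_out = 19.8 × 8.41 = 166.518 mm·m/s
Steady-state rate R = (F_in − F_out)/L = (270.72 − 166.518) / 256000 m = 4.070e-04 mm/s.
R = 4.070e-04 × 3600 = 1.47 mm/hr.

R ≈ 1.47 mm/hr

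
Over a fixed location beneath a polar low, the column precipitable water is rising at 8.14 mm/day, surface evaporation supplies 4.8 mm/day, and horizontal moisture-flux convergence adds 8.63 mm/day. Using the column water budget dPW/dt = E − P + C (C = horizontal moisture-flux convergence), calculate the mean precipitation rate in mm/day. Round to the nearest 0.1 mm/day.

P ≈ 5.3 mm/day

dPW/dt = +8.14 mm/day.
P = E + C − dPW/dt = 4.8 + (8.63) − (+8.14) = 5.3 mm/day.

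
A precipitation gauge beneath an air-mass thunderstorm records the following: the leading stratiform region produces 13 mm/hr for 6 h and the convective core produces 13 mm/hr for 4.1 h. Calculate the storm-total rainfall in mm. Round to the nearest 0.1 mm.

Total = Σ Rᵢ Δtᵢ = 13 × 6 + 13 × 4.1
      = 78 + 53.3 = 131.3 mm.

total ≈ 131.3 mm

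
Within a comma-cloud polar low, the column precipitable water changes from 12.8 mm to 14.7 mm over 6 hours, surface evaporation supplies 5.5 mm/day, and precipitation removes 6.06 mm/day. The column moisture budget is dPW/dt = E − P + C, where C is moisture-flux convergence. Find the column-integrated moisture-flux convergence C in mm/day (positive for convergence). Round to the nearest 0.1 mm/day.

dPW/dt = (14.7 − 12.8) mm / (6/24 day) = +7.600 mm/day.
C = dPW/dt − E + P = (+7.600) − 5.5 + 6.06 = 8.2 mm/day.

C ≈ 8.2 mm/day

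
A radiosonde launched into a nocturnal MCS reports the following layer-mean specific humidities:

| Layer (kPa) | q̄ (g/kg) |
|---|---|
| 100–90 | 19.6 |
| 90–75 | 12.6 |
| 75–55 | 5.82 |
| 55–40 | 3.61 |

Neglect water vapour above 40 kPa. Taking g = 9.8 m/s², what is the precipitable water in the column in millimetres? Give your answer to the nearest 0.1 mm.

PW ≈ 56.7 mm

Precipitable water is the column-integrated vapour mass per unit area: PW = (1/g) Σ q̄ Δp, with q in kg/kg and Δp in Pa (1 kg/m² of water = 1 mm).
Layer 100–90 kPa: Δp = 100 hPa = 10000 Pa, q̄ = 0.0196 kg/kg → 0.0196 × 10000 / 9.8 = 20.00 mm
Layer 90–75 kPa: Δp = 150 hPa = 15000 Pa, q̄ = 0.0126 kg/kg → 0.0126 × 15000 / 9.8 = 19.29 mm
Layer 75–55 kPa: Δp = 200 hPa = 20000 Pa, q̄ = 0.00582 kg/kg → 0.00582 × 20000 / 9.8 = 11.88 mm
Layer 55–40 kPa: Δp = 150 hPa = 15000 Pa, q̄ = 0.00361 kg/kg → 0.00361 × 15000 / 9.8 = 5.53 mm
PW = 20.00 + 19.29 + 11.88 + 5.53 = 56.70 ≈ 56.7 mm.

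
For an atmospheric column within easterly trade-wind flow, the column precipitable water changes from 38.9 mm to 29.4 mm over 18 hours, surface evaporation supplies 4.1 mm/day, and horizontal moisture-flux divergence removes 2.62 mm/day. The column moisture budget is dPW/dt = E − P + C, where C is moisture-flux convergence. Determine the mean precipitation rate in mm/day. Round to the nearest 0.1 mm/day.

dPW/dt = (29.4 − 38.9) mm / (18/24 day) = -12.667 mm/day.
P = E + C − dPW/dt = 4.1 + (-2.62) − (-12.667) = 14.1 mm/day.

P ≈ 14.1 mm/day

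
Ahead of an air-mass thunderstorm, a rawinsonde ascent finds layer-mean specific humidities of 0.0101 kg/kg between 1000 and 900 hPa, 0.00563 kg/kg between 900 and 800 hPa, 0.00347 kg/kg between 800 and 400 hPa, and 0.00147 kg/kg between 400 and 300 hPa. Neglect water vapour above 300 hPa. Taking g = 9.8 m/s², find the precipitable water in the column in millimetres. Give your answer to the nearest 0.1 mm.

Precipitable water is the column-integrated vapour mass per unit area: PW = (1/g) Σ q̄ Δp, with q in kg/kg and Δp in Pa (1 kg/m² of water = 1 mm).
Layer 1000–900 hPa: Δp = 100 hPa = 10000 Pa, q̄ = 0.0101 kg/kg → 0.0101 × 10000 / 9.8 = 10.31 mm
Layer 900–800 hPa: Δp = 100 hPa = 10000 Pa, q̄ = 0.00563 kg/kg → 0.00563 × 10000 / 9.8 = 5.74 mm
Layer 800–400 hPa: Δp = 400 hPa = 40000 Pa, q̄ = 0.00347 kg/kg → 0.00347 × 40000 / 9.8 = 14.16 mm
Layer 400–300 hPa: Δp = 100 hPa = 10000 Pa, q̄ = 0.00147 kg/kg → 0.00147 × 10000 / 9.8 = 1.50 mm
PW = 10.31 + 5.74 + 14.16 + 1.50 = 31.71 ≈ 31.7 mm.

PW ≈ 31.7 mm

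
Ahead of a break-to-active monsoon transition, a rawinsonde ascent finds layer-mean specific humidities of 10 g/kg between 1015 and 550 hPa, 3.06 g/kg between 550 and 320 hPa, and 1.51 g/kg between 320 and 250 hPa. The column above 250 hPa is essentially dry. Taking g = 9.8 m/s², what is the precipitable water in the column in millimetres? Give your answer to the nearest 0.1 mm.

PW ≈ 55.7 mm

Precipitable water is the column-integrated vapour mass per unit area: PW = (1/g) Σ q̄ Δp, with q in kg/kg and Δp in Pa (1 kg/m² of water = 1 mm).
Layer 1015–550 hPa: Δp = 465 hPa = 46500 Pa, q̄ = 0.01 kg/kg → 0.01 × 46500 / 9.8 = 47.45 mm
Layer 550–320 hPa: Δp = 230 hPa = 23000 Pa, q̄ = 0.00306 kg/kg → 0.00306 × 23000 / 9.8 = 7.18 mm
Layer 320–250 hPa: Δp = 70 hPa = 7000 Pa, q̄ = 0.00151 kg/kg → 0.00151 × 7000 / 9.8 = 1.08 mm
PW = 47.45 + 7.18 + 1.08 = 55.71 ≈ 55.7 mm.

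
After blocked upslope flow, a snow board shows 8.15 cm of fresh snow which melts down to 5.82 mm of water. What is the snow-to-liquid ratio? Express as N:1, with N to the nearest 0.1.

ratio ≈ 14.0

Ratio = snow depth / SWE = 81.5 mm / 5.82 mm = 14.0, i.e. 14.0:1.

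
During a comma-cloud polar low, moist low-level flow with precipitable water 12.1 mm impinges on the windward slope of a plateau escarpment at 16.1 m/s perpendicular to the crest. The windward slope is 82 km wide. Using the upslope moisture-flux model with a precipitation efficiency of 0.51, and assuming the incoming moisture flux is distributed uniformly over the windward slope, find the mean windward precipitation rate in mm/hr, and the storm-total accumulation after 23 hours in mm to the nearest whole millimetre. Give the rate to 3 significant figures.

R ≈ 4.36 mm/hr; total ≈ 100 mm

Incoming column moisture flux per unit ridge length: F = V × PW = 16.1 × 12.1 = 194.81 mm·m/s.
Spread over the 82 km slope with efficiency ε = 0.51: R = ε·F/W = 0.51 × 194.81 / 82000 m = 1.212e-03 mm/s.
R = 1.212e-03 × 3600 = 4.36 mm/hr.
Over 23 h: total = 4.36 × 23 = 100.28 ≈ 100 mm.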